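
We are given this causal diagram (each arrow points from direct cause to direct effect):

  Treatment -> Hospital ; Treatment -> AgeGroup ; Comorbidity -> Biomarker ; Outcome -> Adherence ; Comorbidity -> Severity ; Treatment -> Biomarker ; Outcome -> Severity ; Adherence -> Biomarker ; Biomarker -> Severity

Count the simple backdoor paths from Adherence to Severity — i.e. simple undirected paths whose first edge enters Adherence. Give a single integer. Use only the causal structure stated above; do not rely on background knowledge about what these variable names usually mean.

A backdoor path from Adherence to Severity is any simple undirected path whose first edge points into Adherence (i.e. leaves Adherence via a parent).
Parents of Adherence: {Outcome}.
Enumerating:
  P1: Adherence <- Outcome -> Severity
That exhausts the simple backdoor paths. Count: 1.

1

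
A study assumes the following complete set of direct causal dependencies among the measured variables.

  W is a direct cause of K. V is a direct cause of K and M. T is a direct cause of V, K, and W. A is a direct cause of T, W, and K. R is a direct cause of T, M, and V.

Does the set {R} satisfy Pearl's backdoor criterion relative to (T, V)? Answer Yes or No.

Backdoor paths from T to V (paths whose first edge points into T):
  P1: T <- R -> V
  P2: T <- R -> M <- V
  P3: T <- A -> W -> K <- V
  P4: T <- A -> K <- V
Condition 1 (no descendant of T in the set): holds — descendants of T are {K, M, V, W}; none are in {R}.
Condition 2 (every backdoor path blocked by {R}):
  P1: blocked at fork node R ∈ conditioning set.
  P2: blocked at fork node R ∈ conditioning set.
  P3: blocked at collider K (neither it nor any descendant is in the conditioning set).
  P4: blocked at collider K (neither it nor any descendant is in the conditioning set).
{R} satisfies the backdoor criterion.

Yes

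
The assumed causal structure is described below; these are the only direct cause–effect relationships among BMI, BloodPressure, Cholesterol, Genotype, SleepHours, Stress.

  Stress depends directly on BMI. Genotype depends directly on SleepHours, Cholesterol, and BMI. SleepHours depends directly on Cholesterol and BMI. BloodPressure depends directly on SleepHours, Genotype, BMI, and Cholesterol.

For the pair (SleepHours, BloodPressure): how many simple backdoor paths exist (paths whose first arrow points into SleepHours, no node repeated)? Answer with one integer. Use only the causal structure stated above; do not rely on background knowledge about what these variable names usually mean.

A backdoor path from SleepHours to BloodPressure is any simple undirected path whose first edge points into SleepHours (i.e. leaves SleepHours via a parent).
Parents of SleepHours: {BMI, Cholesterol}.
Enumerating:
  P1: SleepHours <- Cholesterol -> Genotype <- BMI -> BloodPressure
  P2: SleepHours <- Cholesterol -> Genotype -> BloodPressure
  P3: SleepHours <- Cholesterol -> BloodPressure
  P4: SleepHours <- BMI -> Genotype <- Cholesterol -> BloodPressure
  P5: SleepHours <- BMI -> Genotype -> BloodPressure
  P6: SleepHours <- BMI -> BloodPressure
That exhausts the simple backdoor paths. Count: 6.

6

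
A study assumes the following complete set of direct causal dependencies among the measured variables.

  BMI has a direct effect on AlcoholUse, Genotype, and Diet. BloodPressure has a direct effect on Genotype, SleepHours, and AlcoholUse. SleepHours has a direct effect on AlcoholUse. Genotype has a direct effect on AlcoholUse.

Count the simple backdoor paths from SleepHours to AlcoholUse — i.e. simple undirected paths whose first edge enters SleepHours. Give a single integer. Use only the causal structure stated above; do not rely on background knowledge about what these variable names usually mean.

3

A backdoor path from SleepHours to AlcoholUse is any simple undirected path whose first edge points into SleepHours (i.e. leaves SleepHours via a parent).
Parents of SleepHours: {BloodPressure}.
Enumerating:
  P1: SleepHours <- BloodPressure -> Genotype <- BMI -> AlcoholUse
  P2: SleepHours <- BloodPressure -> Genotype -> AlcoholUse
  P3: SleepHours <- BloodPressure -> AlcoholUse
That exhausts the simple backdoor paths. Count: 3.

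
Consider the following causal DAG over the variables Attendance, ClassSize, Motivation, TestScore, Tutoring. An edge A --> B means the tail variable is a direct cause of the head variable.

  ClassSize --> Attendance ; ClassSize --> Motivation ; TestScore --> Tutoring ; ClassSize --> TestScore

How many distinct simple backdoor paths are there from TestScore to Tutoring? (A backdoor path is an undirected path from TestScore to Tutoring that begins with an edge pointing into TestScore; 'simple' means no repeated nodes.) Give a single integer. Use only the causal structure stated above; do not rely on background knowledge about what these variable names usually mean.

A backdoor path from TestScore to Tutoring is any simple undirected path whose first edge points into TestScore (i.e. leaves TestScore via a parent).
Parents of TestScore: {ClassSize}.
No simple path from any parent of TestScore reaches Tutoring without revisiting TestScore, so there are no backdoor paths.

0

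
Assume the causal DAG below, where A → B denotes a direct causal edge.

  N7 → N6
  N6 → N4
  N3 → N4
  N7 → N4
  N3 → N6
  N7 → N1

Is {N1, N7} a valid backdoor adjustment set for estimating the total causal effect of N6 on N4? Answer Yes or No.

Backdoor paths from N6 to N4 (paths whose first edge points into N6):
  P1: N6 <- N7 -> N4
  P2: N6 <- N3 -> N4
Condition 1 (no descendant of N6 in the set): holds — descendants of N6 are {N4}; none are in {N1, N7}.
Condition 2 (every backdoor path blocked by {N1, N7}):
  P1: blocked at fork node N7 ∈ conditioning set.
  P2: open — no interior node is in the conditioning set.
{N1, N7} does not satisfy the backdoor criterion.

No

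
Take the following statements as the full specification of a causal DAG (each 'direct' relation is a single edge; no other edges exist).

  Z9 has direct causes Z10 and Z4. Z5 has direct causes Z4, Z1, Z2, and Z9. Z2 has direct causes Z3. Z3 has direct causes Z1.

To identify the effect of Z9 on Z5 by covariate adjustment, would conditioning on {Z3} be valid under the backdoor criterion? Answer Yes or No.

No

Backdoor paths from Z9 to Z5 (paths whose first edge points into Z9):
  P1: Z9 <- Z4 -> Z5
Condition 1 (no descendant of Z9 in the set): holds — descendants of Z9 are {Z5}; none are in {Z3}.
Condition 2 (every backdoor path blocked by {Z3}):
  P1: open — no interior node is in the conditioning set.
{Z3} does not satisfy the backdoor criterion.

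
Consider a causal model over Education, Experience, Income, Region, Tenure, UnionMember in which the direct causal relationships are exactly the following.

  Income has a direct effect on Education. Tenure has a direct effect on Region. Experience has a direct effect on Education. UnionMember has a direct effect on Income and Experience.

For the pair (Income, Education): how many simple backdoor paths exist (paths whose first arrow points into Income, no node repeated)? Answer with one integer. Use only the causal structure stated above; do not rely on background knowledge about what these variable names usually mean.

1

A backdoor path from Income to Education is any simple undirected path whose first edge points into Income (i.e. leaves Income via a parent).
Parents of Income: {UnionMember}.
Enumerating:
  P1: Income <- UnionMember -> Experience -> Education
That exhausts the simple backdoor paths. Count: 1.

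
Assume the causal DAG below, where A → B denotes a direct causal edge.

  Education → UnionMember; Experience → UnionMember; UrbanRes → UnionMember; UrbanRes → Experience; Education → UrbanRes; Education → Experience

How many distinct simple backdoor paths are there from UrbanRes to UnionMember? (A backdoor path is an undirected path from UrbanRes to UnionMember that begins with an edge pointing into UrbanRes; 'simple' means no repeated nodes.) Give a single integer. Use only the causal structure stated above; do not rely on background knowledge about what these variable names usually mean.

A backdoor path from UrbanRes to UnionMember is any simple undirected path whose first edge points into UrbanRes (i.e. leaves UrbanRes via a parent).
Parents of UrbanRes: {Education}.
Enumerating:
  P1: UrbanRes <- Education -> Experience -> UnionMember
  P2: UrbanRes <- Education -> UnionMember
That exhausts the simple backdoor paths. Count: 2.

2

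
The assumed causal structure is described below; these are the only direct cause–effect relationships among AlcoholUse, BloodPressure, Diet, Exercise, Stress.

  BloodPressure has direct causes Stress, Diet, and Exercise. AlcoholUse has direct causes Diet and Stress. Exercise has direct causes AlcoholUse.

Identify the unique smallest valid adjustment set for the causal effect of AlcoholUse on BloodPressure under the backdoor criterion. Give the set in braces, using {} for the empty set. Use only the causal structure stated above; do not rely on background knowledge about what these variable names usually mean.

Variables eligible for adjustment (non-descendants of AlcoholUse, excluding AlcoholUse and BloodPressure): {Diet, Stress}.
Backdoor paths from AlcoholUse to BloodPressure:
  P1: AlcoholUse <- Stress -> BloodPressure
  P2: AlcoholUse <- Diet -> BloodPressure
The empty set is not sufficient: P1 (AlcoholUse <- Stress -> BloodPressure) has no collider blocking it and no conditioned non-collider, so it is open.
Try {Diet, Stress}:
  P1: blocked at fork node Stress ∈ conditioning set.
  P2: blocked at fork node Diet ∈ conditioning set.
{Diet, Stress} contains no descendant of AlcoholUse and blocks every backdoor path.
Every element of {Diet, Stress} is needed (dropping Diet leaves P2 open; dropping Stress leaves P1 open), so no proper subset is valid.
Among all size-2 subsets of the eligible variables, only {Diet, Stress} blocks every backdoor path, so it is the unique smallest valid adjustment set.

{Diet, Stress}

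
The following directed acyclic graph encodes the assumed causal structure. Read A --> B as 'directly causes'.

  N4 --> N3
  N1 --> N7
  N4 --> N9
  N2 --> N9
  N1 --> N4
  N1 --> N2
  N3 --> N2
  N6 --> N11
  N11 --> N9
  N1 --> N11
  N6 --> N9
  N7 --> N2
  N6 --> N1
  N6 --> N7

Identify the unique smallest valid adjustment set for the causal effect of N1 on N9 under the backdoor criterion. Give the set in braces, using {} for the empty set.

Variables eligible for adjustment (non-descendants of N1, excluding N1 and N9): {N6}.
Backdoor paths from N1 to N9:
  P1: N1 <- N6 -> N7 -> N2 <- N3 <- N4 -> N9
  P2: N1 <- N6 -> N7 -> N2 -> N9
  P3: N1 <- N6 -> N11 -> N9
  P4: N1 <- N6 -> N9
The empty set is not sufficient: P2 (N1 <- N6 -> N7 -> N2 -> N9) has no collider blocking it and no conditioned non-collider, so it is open.
Try {N6}:
  P1: blocked at fork node N6 ∈ conditioning set.
  P2: blocked at fork node N6 ∈ conditioning set.
  P3: blocked at fork node N6 ∈ conditioning set.
  P4: blocked at fork node N6 ∈ conditioning set.
{N6} contains no descendant of N1 and blocks every backdoor path.
{N6} is the unique smallest valid adjustment set.

{N6}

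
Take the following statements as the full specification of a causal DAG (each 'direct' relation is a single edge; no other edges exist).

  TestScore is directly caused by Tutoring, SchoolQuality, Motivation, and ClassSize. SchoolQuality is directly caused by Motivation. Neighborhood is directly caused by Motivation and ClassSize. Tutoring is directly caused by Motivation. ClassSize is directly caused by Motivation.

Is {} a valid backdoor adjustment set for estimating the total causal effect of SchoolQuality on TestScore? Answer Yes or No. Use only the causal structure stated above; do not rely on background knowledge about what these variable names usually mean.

No

Backdoor paths from SchoolQuality to TestScore (paths whose first edge points into SchoolQuality):
  P1: SchoolQuality <- Motivation -> Tutoring -> TestScore
  P2: SchoolQuality <- Motivation -> ClassSize -> TestScore
  P3: SchoolQuality <- Motivation -> Neighborhood <- ClassSize -> TestScore
  P4: SchoolQuality <- Motivation -> TestScore
Condition 1 (no descendant of SchoolQuality in the set): holds — descendants of SchoolQuality are {TestScore}; none are in {}.
Condition 2 (every backdoor path blocked by {}):
  P1: open — no interior node is in the conditioning set.
  P2: open — no interior node is in the conditioning set.
  P3: blocked at collider Neighborhood (neither it nor any descendant is in the conditioning set).
  P4: open — no interior node is in the conditioning set.
{} does not satisfy the backdoor criterion.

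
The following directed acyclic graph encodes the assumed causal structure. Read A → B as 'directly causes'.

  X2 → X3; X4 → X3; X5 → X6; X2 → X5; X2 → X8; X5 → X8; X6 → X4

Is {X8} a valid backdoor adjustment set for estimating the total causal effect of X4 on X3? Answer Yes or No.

No

Backdoor paths from X4 to X3 (paths whose first edge points into X4):
  P1: X4 <- X6 <- X5 <- X2 -> X3
  P2: X4 <- X6 <- X5 -> X8 <- X2 -> X3
Condition 1 (no descendant of X4 in the set): holds — descendants of X4 are {X3}; none are in {X8}.
Condition 2 (every backdoor path blocked by {X8}):
  P1: open — no interior node is in the conditioning set.
  P2: open — collider(s) X8 are conditioned on (or have a conditioned descendant) and no non-collider on the path is in the set.
{X8} does not satisfy the backdoor criterion.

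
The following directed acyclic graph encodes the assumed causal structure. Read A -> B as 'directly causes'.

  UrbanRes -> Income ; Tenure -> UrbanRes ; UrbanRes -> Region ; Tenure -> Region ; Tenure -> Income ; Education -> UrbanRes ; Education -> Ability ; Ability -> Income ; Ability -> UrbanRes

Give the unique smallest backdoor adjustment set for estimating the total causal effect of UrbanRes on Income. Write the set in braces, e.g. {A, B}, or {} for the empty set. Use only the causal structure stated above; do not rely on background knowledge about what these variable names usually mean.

Variables eligible for adjustment (non-descendants of UrbanRes, excluding UrbanRes and Income): {Ability, Education, Tenure}.
Backdoor paths from UrbanRes to Income:
  P1: UrbanRes <- Education -> Ability -> Income
  P2: UrbanRes <- Ability -> Income
  P3: UrbanRes <- Tenure -> Income
The empty set is not sufficient: P1 (UrbanRes <- Education -> Ability -> Income) has no collider blocking it and no conditioned non-collider, so it is open.
Try {Ability, Tenure}:
  P1: blocked at chain node Ability ∈ conditioning set.
  P2: blocked at fork node Ability ∈ conditioning set.
  P3: blocked at fork node Tenure ∈ conditioning set.
{Ability, Tenure} contains no descendant of UrbanRes and blocks every backdoor path.
Every element of {Ability, Tenure} is needed (dropping Ability leaves P1 open; dropping Tenure leaves P3 open), so no proper subset is valid.
Among all size-2 subsets of the eligible variables, only {Ability, Tenure} blocks every backdoor path, so it is the unique smallest valid adjustment set.

{Ability, Tenure}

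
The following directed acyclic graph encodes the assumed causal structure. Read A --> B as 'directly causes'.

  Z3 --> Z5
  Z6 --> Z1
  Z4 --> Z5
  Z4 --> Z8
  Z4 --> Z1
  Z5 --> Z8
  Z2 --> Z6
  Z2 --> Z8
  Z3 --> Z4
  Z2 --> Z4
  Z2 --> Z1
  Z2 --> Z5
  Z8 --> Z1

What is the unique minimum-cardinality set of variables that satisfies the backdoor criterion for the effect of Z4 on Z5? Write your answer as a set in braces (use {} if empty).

{Z2, Z3}

Variables eligible for adjustment (non-descendants of Z4, excluding Z4 and Z5): {Z2, Z3, Z6}.
Backdoor paths from Z4 to Z5:
  P1: Z4 <- Z2 -> Z6 -> Z1 <- Z8 <- Z5
  P2: Z4 <- Z2 -> Z5
  P3: Z4 <- Z2 -> Z8 <- Z5
  P4: Z4 <- Z2 -> Z1 <- Z8 <- Z5
  P5: Z4 <- Z3 -> Z5
The empty set is not sufficient: P2 (Z4 <- Z2 -> Z5) has no collider blocking it and no conditioned non-collider, so it is open.
Try {Z2, Z3}:
  P1: blocked at fork node Z2 ∈ conditioning set.
  P2: blocked at fork node Z2 ∈ conditioning set.
  P3: blocked at fork node Z2 ∈ conditioning set.
  P4: blocked at fork node Z2 ∈ conditioning set.
  P5: blocked at fork node Z3 ∈ conditioning set.
{Z2, Z3} contains no descendant of Z4 and blocks every backdoor path.
Every element of {Z2, Z3} is needed (dropping Z2 leaves P2 open; dropping Z3 leaves P5 open), so no proper subset is valid.
Among all size-2 subsets of the eligible variables, only {Z2, Z3} blocks every backdoor path, so it is the unique smallest valid adjustment set.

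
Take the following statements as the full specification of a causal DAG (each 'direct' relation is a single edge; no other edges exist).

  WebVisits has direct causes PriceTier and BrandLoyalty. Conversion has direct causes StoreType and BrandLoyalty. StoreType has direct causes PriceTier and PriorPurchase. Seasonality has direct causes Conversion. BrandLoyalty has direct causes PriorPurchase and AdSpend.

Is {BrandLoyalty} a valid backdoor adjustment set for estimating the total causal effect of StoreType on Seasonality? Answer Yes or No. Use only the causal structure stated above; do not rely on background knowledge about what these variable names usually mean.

Backdoor paths from StoreType to Seasonality (paths whose first edge points into StoreType):
  P1: StoreType <- PriorPurchase -> BrandLoyalty -> Conversion -> Seasonality
  P2: StoreType <- PriceTier -> WebVisits <- BrandLoyalty -> Conversion -> Seasonality
Condition 1 (no descendant of StoreType in the set): holds — descendants of StoreType are {Conversion, Seasonality}; none are in {BrandLoyalty}.
Condition 2 (every backdoor path blocked by {BrandLoyalty}):
  P1: blocked at chain node BrandLoyalty ∈ conditioning set.
  P2: blocked at collider WebVisits (neither it nor any descendant is in the conditioning set).
{BrandLoyalty} satisfies the backdoor criterion.

Yes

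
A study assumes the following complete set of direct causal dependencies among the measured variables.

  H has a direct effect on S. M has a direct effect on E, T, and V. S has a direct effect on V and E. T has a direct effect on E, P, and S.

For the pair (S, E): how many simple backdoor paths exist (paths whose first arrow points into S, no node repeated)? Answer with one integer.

2

A backdoor path from S to E is any simple undirected path whose first edge points into S (i.e. leaves S via a parent).
Parents of S: {H, T}.
Enumerating:
  P1: S <- T <- M -> E
  P2: S <- T -> E
That exhausts the simple backdoor paths. Count: 2.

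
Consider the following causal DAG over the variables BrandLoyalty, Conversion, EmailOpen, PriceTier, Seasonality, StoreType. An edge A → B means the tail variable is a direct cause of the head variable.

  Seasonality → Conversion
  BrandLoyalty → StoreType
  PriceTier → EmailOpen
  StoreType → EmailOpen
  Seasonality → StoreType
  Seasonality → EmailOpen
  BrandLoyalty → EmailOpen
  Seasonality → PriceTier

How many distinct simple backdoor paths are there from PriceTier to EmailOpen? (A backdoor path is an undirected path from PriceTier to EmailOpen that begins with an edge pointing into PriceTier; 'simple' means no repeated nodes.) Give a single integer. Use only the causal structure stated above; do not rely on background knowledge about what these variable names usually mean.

3

A backdoor path from PriceTier to EmailOpen is any simple undirected path whose first edge points into PriceTier (i.e. leaves PriceTier via a parent).
Parents of PriceTier: {Seasonality}.
Enumerating:
  P1: PriceTier <- Seasonality -> StoreType <- BrandLoyalty -> EmailOpen
  P2: PriceTier <- Seasonality -> StoreType -> EmailOpen
  P3: PriceTier <- Seasonality -> EmailOpen
That exhausts the simple backdoor paths. Count: 3.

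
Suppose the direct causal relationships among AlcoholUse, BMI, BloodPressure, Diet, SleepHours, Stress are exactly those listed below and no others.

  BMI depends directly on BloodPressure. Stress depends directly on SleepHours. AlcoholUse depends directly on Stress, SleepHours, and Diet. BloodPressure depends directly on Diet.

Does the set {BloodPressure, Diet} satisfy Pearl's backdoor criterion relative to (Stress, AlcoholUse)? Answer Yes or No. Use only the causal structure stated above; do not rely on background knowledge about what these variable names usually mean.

Backdoor paths from Stress to AlcoholUse (paths whose first edge points into Stress):
  P1: Stress <- SleepHours -> AlcoholUse
Condition 1 (no descendant of Stress in the set): holds — descendants of Stress are {AlcoholUse}; none are in {BloodPressure, Diet}.
Condition 2 (every backdoor path blocked by {BloodPressure, Diet}):
  P1: open — no interior node is in the conditioning set.
{BloodPressure, Diet} does not satisfy the backdoor criterion.

No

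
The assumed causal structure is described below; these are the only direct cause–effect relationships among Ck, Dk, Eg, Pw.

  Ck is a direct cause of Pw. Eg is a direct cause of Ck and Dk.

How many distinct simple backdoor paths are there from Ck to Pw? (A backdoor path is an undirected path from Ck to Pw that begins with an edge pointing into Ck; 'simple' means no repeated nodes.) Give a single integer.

A backdoor path from Ck to Pw is any simple undirected path whose first edge points into Ck (i.e. leaves Ck via a parent).
Parents of Ck: {Eg}.
No simple path from any parent of Ck reaches Pw without revisiting Ck, so there are no backdoor paths.

0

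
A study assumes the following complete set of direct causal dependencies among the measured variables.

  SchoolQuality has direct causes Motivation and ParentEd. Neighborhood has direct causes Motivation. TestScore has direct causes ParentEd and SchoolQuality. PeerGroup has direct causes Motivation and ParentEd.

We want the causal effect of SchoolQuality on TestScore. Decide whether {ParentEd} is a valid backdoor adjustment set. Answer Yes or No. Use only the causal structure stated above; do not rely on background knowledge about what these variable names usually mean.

Yes

Backdoor paths from SchoolQuality to TestScore (paths whose first edge points into SchoolQuality):
  P1: SchoolQuality <- ParentEd -> TestScore
  P2: SchoolQuality <- Motivation -> PeerGroup <- ParentEd -> TestScore
Condition 1 (no descendant of SchoolQuality in the set): holds — descendants of SchoolQuality are {TestScore}; none are in {ParentEd}.
Condition 2 (every backdoor path blocked by {ParentEd}):
  P1: blocked at fork node ParentEd ∈ conditioning set.
  P2: blocked at collider PeerGroup (neither it nor any descendant is in the conditioning set).
{ParentEd} satisfies the backdoor criterion.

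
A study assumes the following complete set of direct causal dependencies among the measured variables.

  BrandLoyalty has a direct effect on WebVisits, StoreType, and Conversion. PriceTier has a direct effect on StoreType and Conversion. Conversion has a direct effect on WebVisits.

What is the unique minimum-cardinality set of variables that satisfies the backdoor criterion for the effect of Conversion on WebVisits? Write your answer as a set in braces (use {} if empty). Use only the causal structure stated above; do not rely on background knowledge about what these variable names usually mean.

Variables eligible for adjustment (non-descendants of Conversion, excluding Conversion and WebVisits): {BrandLoyalty, PriceTier, StoreType}.
Backdoor paths from Conversion to WebVisits:
  P1: Conversion <- BrandLoyalty -> WebVisits
  P2: Conversion <- PriceTier -> StoreType <- BrandLoyalty -> WebVisits
The empty set is not sufficient: P1 (Conversion <- BrandLoyalty -> WebVisits) has no collider blocking it and no conditioned non-collider, so it is open.
Try {BrandLoyalty}:
  P1: blocked at fork node BrandLoyalty ∈ conditioning set.
  P2: blocked at collider StoreType (neither it nor any descendant is in the conditioning set).
{BrandLoyalty} contains no descendant of Conversion and blocks every backdoor path.
No other singleton works — e.g. {PriceTier} leaves P1 open — so {BrandLoyalty} is the unique smallest valid adjustment set.

{BrandLoyalty}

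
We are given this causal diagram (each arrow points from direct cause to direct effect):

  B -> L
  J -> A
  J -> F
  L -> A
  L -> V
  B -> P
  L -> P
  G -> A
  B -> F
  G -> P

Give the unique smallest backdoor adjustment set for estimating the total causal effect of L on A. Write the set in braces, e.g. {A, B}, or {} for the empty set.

Variables eligible for adjustment (non-descendants of L, excluding L and A): {B, F, G, J}.
Backdoor paths from L to A:
  P1: L <- B -> P <- G -> A
  P2: L <- B -> F <- J -> A
Each backdoor path contains an unconditioned collider, so every path is already blocked with the empty conditioning set:
  P1: blocked at collider P (neither it nor any descendant is in the conditioning set).
  P2: blocked at collider F (neither it nor any descendant is in the conditioning set).
The empty set is therefore the unique smallest valid set.

{}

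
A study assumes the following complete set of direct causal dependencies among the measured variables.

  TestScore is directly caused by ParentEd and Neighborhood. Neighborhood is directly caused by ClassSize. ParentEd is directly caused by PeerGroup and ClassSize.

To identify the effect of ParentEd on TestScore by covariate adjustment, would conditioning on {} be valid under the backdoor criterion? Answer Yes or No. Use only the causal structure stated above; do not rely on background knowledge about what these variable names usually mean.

Backdoor paths from ParentEd to TestScore (paths whose first edge points into ParentEd):
  P1: ParentEd <- ClassSize -> Neighborhood -> TestScore
Condition 1 (no descendant of ParentEd in the set): holds — descendants of ParentEd are {TestScore}; none are in {}.
Condition 2 (every backdoor path blocked by {}):
  P1: open — no interior node is in the conditioning set.
{} does not satisfy the backdoor criterion.

No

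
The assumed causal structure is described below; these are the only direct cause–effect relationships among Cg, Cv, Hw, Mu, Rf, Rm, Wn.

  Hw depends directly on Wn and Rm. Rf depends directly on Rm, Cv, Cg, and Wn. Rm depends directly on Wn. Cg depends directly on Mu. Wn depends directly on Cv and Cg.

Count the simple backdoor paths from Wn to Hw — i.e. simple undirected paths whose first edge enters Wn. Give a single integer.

A backdoor path from Wn to Hw is any simple undirected path whose first edge points into Wn (i.e. leaves Wn via a parent).
Parents of Wn: {Cg, Cv}.
Enumerating:
  P1: Wn <- Cv -> Rf <- Rm -> Hw
  P2: Wn <- Cg -> Rf <- Rm -> Hw
That exhausts the simple backdoor paths. Count: 2.

2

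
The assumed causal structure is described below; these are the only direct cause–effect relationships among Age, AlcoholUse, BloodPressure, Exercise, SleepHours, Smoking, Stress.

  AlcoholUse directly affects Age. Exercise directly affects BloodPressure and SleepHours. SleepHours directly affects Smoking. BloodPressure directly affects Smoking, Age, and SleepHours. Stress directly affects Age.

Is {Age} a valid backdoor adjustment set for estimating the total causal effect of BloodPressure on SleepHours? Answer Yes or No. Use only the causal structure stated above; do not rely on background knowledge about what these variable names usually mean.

Backdoor paths from BloodPressure to SleepHours (paths whose first edge points into BloodPressure):
  P1: BloodPressure <- Exercise -> SleepHours
Condition 1 (no descendant of BloodPressure in the set): FAILS — Age is a descendant of BloodPressure.
Condition 2 (every backdoor path blocked by {Age}):
  P1: open — no interior node is in the conditioning set.
{Age} does not satisfy the backdoor criterion.

No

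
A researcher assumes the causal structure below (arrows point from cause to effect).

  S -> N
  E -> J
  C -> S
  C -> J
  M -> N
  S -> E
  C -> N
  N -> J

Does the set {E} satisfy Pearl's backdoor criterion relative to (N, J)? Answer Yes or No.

No

Backdoor paths from N to J (paths whose first edge points into N):
  P1: N <- C -> S -> E -> J
  P2: N <- C -> J
  P3: N <- S <- C -> J
  P4: N <- S -> E -> J
Condition 1 (no descendant of N in the set): holds — descendants of N are {J}; none are in {E}.
Condition 2 (every backdoor path blocked by {E}):
  P1: blocked at chain node E ∈ conditioning set.
  P2: open — no interior node is in the conditioning set.
  P3: open — no interior node is in the conditioning set.
  P4: blocked at chain node E ∈ conditioning set.
{E} does not satisfy the backdoor criterion.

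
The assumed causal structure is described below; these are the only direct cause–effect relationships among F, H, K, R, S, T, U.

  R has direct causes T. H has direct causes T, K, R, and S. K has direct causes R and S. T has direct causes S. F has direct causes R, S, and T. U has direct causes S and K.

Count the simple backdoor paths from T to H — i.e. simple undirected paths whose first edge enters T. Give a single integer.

7

A backdoor path from T to H is any simple undirected path whose first edge points into T (i.e. leaves T via a parent).
Parents of T: {S}.
Enumerating:
  P1: T <- S -> K <- R -> H
  P2: T <- S -> K -> H
  P3: T <- S -> F <- R -> K -> H
  P4: T <- S -> F <- R -> H
  P5: T <- S -> H
  P6: T <- S -> U <- K <- R -> H
  P7: T <- S -> U <- K -> H
That exhausts the simple backdoor paths. Count: 7.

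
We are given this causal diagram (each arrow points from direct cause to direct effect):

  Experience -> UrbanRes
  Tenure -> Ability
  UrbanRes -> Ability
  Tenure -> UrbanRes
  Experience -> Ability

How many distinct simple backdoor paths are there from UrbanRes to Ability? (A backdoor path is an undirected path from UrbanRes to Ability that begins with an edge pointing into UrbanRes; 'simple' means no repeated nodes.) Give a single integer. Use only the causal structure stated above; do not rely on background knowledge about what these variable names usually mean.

A backdoor path from UrbanRes to Ability is any simple undirected path whose first edge points into UrbanRes (i.e. leaves UrbanRes via a parent).
Parents of UrbanRes: {Experience, Tenure}.
Enumerating:
  P1: UrbanRes <- Experience -> Ability
  P2: UrbanRes <- Tenure -> Ability
That exhausts the simple backdoor paths. Count: 2.

2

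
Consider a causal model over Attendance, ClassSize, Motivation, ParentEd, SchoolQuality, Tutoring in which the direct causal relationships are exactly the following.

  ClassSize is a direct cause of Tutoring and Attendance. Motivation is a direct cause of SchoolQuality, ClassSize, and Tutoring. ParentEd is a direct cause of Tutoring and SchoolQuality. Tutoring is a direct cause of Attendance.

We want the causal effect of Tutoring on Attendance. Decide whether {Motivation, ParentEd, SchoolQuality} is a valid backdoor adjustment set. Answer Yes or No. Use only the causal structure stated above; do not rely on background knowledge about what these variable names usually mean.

Backdoor paths from Tutoring to Attendance (paths whose first edge points into Tutoring):
  P1: Tutoring <- Motivation -> ClassSize -> Attendance
  P2: Tutoring <- ParentEd -> SchoolQuality <- Motivation -> ClassSize -> Attendance
  P3: Tutoring <- ClassSize -> Attendance
Condition 1 (no descendant of Tutoring in the set): holds — descendants of Tutoring are {Attendance}; none are in {Motivation, ParentEd, SchoolQuality}.
Condition 2 (every backdoor path blocked by {Motivation, ParentEd, SchoolQuality}):
  P1: blocked at fork node Motivation ∈ conditioning set.
  P2: blocked at fork node ParentEd ∈ conditioning set.
  P3: open — no interior node is in the conditioning set.
{Motivation, ParentEd, SchoolQuality} does not satisfy the backdoor criterion.

No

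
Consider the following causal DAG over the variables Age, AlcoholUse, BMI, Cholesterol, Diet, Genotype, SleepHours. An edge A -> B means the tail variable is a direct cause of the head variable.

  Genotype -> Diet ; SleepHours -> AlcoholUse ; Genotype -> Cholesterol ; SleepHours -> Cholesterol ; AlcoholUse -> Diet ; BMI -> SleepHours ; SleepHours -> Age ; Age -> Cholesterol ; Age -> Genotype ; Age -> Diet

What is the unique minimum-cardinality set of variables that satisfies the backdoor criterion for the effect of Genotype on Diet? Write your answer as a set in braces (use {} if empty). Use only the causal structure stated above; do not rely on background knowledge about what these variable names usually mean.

Variables eligible for adjustment (non-descendants of Genotype, excluding Genotype and Diet): {Age, AlcoholUse, BMI, SleepHours}.
Backdoor paths from Genotype to Diet:
  P1: Genotype <- Age <- SleepHours -> AlcoholUse -> Diet
  P2: Genotype <- Age -> Cholesterol <- SleepHours -> AlcoholUse -> Diet
  P3: Genotype <- Age -> Diet
The empty set is not sufficient: P1 (Genotype <- Age <- SleepHours -> AlcoholUse -> Diet) has no collider blocking it and no conditioned non-collider, so it is open.
Try {Age}:
  P1: blocked at chain node Age ∈ conditioning set.
  P2: blocked at fork node Age ∈ conditioning set.
  P3: blocked at fork node Age ∈ conditioning set.
{Age} contains no descendant of Genotype and blocks every backdoor path.
No other singleton works — e.g. {BMI} leaves P1 open — so {Age} is the unique smallest valid adjustment set.

{Age}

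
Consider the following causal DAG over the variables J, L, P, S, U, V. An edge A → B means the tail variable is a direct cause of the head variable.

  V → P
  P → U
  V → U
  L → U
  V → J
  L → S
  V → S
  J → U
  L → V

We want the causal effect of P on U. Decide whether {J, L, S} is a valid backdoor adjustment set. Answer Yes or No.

Backdoor paths from P to U (paths whose first edge points into P):
  P1: P <- V <- L -> U
  P2: P <- V -> S <- L -> U
  P3: P <- V -> J -> U
  P4: P <- V -> U
Condition 1 (no descendant of P in the set): holds — descendants of P are {U}; none are in {J, L, S}.
Condition 2 (every backdoor path blocked by {J, L, S}):
  P1: blocked at fork node L ∈ conditioning set.
  P2: blocked at fork node L ∈ conditioning set.
  P3: blocked at chain node J ∈ conditioning set.
  P4: open — no interior node is in the conditioning set.
{J, L, S} does not satisfy the backdoor criterion.

No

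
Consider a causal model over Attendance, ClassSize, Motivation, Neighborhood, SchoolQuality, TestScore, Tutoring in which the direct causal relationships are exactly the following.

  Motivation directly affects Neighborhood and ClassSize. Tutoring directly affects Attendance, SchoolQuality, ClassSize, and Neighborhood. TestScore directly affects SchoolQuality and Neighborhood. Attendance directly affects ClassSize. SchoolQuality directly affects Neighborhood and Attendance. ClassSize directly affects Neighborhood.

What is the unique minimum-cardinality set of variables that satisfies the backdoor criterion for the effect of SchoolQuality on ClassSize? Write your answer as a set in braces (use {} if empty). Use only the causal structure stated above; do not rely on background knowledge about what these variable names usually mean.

Variables eligible for adjustment (non-descendants of SchoolQuality, excluding SchoolQuality and ClassSize): {Motivation, TestScore, Tutoring}.
Backdoor paths from SchoolQuality to ClassSize:
  P1: SchoolQuality <- Tutoring -> Attendance -> ClassSize
  P2: SchoolQuality <- Tutoring -> ClassSize
  P3: SchoolQuality <- Tutoring -> Neighborhood <- Motivation -> ClassSize
  P4: SchoolQuality <- Tutoring -> Neighborhood <- ClassSize
  P5: SchoolQuality <- TestScore -> Neighborhood <- Motivation -> ClassSize
  P6: SchoolQuality <- TestScore -> Neighborhood <- Tutoring -> Attendance -> ClassSize
  P7: SchoolQuality <- TestScore -> Neighborhood <- Tutoring -> ClassSize
  P8: SchoolQuality <- TestScore -> Neighborhood <- ClassSize
The empty set is not sufficient: P1 (SchoolQuality <- Tutoring -> Attendance -> ClassSize) has no collider blocking it and no conditioned non-collider, so it is open.
Try {Tutoring}:
  P1: blocked at fork node Tutoring ∈ conditioning set.
  P2: blocked at fork node Tutoring ∈ conditioning set.
  P3: blocked at fork node Tutoring ∈ conditioning set.
  P4: blocked at fork node Tutoring ∈ conditioning set.
  P5: blocked at collider Neighborhood (neither it nor any descendant is in the conditioning set).
  P6: blocked at collider Neighborhood (neither it nor any descendant is in the conditioning set).
  P7: blocked at collider Neighborhood (neither it nor any descendant is in the conditioning set).
  P8: blocked at collider Neighborhood (neither it nor any descendant is in the conditioning set).
{Tutoring} contains no descendant of SchoolQuality and blocks every backdoor path.
No other singleton works — e.g. {Motivation} leaves P1 open — so {Tutoring} is the unique smallest valid adjustment set.

{Tutoring}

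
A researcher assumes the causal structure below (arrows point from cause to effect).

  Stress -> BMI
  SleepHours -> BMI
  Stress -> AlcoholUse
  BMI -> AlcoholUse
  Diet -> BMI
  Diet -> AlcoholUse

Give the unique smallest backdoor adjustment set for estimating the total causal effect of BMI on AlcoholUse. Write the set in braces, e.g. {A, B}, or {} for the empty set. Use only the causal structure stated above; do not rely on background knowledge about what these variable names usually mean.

Variables eligible for adjustment (non-descendants of BMI, excluding BMI and AlcoholUse): {Diet, SleepHours, Stress}.
Backdoor paths from BMI to AlcoholUse:
  P1: BMI <- Stress -> AlcoholUse
  P2: BMI <- Diet -> AlcoholUse
The empty set is not sufficient: P1 (BMI <- Stress -> AlcoholUse) has no collider blocking it and no conditioned non-collider, so it is open.
Try {Diet, Stress}:
  P1: blocked at fork node Stress ∈ conditioning set.
  P2: blocked at fork node Diet ∈ conditioning set.
{Diet, Stress} contains no descendant of BMI and blocks every backdoor path.
Every element of {Diet, Stress} is needed (dropping Diet leaves P2 open; dropping Stress leaves P1 open), so no proper subset is valid.
Among all size-2 subsets of the eligible variables, only {Diet, Stress} blocks every backdoor path, so it is the unique smallest valid adjustment set.

{Diet, Stress}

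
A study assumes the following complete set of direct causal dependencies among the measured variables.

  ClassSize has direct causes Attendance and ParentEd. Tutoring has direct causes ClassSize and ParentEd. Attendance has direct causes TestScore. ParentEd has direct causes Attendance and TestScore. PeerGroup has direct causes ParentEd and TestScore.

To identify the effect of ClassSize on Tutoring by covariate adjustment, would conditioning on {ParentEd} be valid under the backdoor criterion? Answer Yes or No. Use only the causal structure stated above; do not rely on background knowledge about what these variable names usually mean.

Backdoor paths from ClassSize to Tutoring (paths whose first edge points into ClassSize):
  P1: ClassSize <- Attendance <- TestScore -> ParentEd -> Tutoring
  P2: ClassSize <- Attendance <- TestScore -> PeerGroup <- ParentEd -> Tutoring
  P3: ClassSize <- Attendance -> ParentEd -> Tutoring
  P4: ClassSize <- ParentEd -> Tutoring
Condition 1 (no descendant of ClassSize in the set): holds — descendants of ClassSize are {Tutoring}; none are in {ParentEd}.
Condition 2 (every backdoor path blocked by {ParentEd}):
  P1: blocked at chain node ParentEd ∈ conditioning set.
  P2: blocked at collider PeerGroup (neither it nor any descendant is in the conditioning set).
  P3: blocked at chain node ParentEd ∈ conditioning set.
  P4: blocked at fork node ParentEd ∈ conditioning set.
{ParentEd} satisfies the backdoor criterion.

Yes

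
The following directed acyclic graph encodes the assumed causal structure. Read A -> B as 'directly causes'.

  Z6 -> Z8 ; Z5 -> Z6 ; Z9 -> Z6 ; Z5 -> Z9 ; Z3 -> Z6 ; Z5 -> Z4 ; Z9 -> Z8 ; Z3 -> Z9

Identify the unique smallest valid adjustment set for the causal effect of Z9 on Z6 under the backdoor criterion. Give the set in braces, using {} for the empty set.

Variables eligible for adjustment (non-descendants of Z9, excluding Z9 and Z6): {Z3, Z4, Z5}.
Backdoor paths from Z9 to Z6:
  P1: Z9 <- Z3 -> Z6
  P2: Z9 <- Z5 -> Z6
The empty set is not sufficient: P1 (Z9 <- Z3 -> Z6) has no collider blocking it and no conditioned non-collider, so it is open.
Try {Z3, Z5}:
  P1: blocked at fork node Z3 ∈ conditioning set.
  P2: blocked at fork node Z5 ∈ conditioning set.
{Z3, Z5} contains no descendant of Z9 and blocks every backdoor path.
Every element of {Z3, Z5} is needed (dropping Z3 leaves P1 open; dropping Z5 leaves P2 open), so no proper subset is valid.
Among all size-2 subsets of the eligible variables, only {Z3, Z5} blocks every backdoor path, so it is the unique smallest valid adjustment set.

{Z3, Z5}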